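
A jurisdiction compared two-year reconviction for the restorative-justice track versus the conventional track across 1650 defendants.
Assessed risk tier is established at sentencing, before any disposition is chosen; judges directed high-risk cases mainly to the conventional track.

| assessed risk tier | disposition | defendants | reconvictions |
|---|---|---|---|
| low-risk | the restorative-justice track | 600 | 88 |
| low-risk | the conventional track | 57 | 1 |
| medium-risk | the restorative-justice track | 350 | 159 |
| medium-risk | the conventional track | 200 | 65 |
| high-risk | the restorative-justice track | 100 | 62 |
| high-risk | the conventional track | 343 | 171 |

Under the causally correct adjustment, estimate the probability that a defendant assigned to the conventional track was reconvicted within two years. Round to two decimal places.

0.25

The imbalance in assessed risk tier arose from how defendants were allocated, not from anything the disposition did; and assessed risk tier independently affects the outcome. The pooled gap is confounded — condition on assessed risk tier.
Standardising the conventional track to the population assessed risk tier mix: 0.398·1/57 + 0.333·65/200 + 0.268·171/343 = 0.249.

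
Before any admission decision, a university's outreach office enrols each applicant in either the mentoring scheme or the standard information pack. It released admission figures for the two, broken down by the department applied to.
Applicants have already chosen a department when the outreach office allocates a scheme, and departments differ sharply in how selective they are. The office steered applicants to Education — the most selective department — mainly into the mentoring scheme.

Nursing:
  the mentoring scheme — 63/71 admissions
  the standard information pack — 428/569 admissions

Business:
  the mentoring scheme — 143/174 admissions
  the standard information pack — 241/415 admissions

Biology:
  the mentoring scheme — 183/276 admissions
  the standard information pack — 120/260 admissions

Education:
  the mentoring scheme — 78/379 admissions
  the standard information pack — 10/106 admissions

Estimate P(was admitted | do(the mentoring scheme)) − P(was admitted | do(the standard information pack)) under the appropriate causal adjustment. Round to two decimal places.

+0.17

Since department is a pre-existing factor (not a product of the outreach scheme) and it affects the outcome on its own, it is a confounder. The stratified rates, not the pooled rate, identify the causal effect.
Adjusting over the population distribution of department: 0.284·(0.887−0.752) + 0.262·(0.822−0.581) + 0.238·(0.663−0.462) + 0.216·(0.206−0.094) = +0.174.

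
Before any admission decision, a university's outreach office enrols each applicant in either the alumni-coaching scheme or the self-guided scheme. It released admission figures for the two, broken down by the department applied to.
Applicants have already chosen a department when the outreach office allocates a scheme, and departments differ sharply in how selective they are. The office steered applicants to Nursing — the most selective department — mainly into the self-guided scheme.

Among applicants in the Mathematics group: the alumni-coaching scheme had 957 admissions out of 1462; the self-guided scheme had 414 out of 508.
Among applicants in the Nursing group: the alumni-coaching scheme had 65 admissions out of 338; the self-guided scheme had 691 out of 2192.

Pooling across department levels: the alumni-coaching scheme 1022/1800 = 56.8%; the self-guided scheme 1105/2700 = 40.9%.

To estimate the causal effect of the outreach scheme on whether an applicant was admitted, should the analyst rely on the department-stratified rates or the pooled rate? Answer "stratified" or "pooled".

stratified

Within every department level the self-guided scheme has the higher rate, yet pooled the alumni-coaching scheme does — Simpson's reversal.
Department is set before the outreach scheme has any effect — it is not caused by the outreach scheme — and it independently drives the outcome. That makes it a confounder, so the causal comparison is within department levels.
Within each level — Mathematics: 65.5% vs 81.5%; Nursing: 19.2% vs 31.5% — the self-guided scheme is higher every time.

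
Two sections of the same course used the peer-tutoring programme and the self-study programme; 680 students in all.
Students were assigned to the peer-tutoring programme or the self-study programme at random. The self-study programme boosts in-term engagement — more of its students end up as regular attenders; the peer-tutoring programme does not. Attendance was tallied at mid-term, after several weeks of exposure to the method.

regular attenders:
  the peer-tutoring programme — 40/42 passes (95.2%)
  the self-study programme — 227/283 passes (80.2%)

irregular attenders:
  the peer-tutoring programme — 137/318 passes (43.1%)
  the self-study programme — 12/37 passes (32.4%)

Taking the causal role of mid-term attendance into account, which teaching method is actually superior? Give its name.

the self-study programme

Mid-term attendance here is a post-treatment variable shaped by the teaching method; conditioning on it would introduce bias rather than remove it. The overall comparison is the causal one.
Pooled: the peer-tutoring programme 49.2% vs the self-study programme 74.7%; the self-study programme is higher overall.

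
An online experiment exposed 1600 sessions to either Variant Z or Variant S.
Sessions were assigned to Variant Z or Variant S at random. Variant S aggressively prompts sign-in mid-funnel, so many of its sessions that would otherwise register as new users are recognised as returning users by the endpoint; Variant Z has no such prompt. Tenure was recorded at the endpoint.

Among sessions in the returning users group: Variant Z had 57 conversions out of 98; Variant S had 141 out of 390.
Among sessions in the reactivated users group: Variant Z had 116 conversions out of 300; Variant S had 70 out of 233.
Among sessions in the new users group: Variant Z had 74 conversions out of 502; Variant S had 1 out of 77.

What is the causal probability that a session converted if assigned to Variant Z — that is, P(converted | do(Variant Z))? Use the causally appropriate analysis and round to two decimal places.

Within every user tenure level Variant Z has the higher rate, yet pooled Variant S does — Simpson's reversal.
User tenure lies on the pathway variant → user tenure → outcome, so adjusting for it blocks the indirect effect. For the total causal effect of variant, use the unadjusted pooled rates.
So P(outcome | do(Variant Z)) is just the pooled rate for Variant Z: 247/900 = 0.274.

0.27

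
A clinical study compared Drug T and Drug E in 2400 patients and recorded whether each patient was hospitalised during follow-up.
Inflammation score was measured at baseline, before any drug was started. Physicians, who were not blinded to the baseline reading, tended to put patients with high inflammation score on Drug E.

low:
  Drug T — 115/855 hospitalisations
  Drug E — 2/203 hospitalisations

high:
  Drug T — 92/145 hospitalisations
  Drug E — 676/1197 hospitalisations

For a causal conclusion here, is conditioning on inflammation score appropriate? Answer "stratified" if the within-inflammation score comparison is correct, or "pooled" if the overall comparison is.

Drug E is lower inside every inflammation score stratum but Drug T is lower in aggregate. Whether to stratify depends on how inflammation score relates to the drug.
Here inflammation score is a common cause — it drives both which drug a case falls under and the outcome. The crude comparison mixes populations; the stratum-specific rates are the causally relevant ones.
Within each level — low: 13.5% vs 1.0%; high: 63.4% vs 56.5% — Drug E is lower every time.

stratified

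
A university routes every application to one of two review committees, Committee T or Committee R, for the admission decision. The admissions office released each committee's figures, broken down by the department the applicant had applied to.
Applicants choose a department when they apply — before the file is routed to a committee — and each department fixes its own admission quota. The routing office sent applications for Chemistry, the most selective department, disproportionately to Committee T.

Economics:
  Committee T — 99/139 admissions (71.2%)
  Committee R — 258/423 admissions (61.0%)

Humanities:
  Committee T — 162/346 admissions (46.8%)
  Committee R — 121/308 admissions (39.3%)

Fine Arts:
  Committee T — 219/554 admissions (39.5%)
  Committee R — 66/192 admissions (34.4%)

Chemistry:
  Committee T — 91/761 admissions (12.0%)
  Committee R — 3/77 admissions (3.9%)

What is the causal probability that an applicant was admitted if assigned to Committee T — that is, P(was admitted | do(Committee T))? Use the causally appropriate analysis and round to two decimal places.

0.39

Here department is a common cause — it drives both which review committee a case falls under and the outcome. The crude comparison mixes populations; the stratum-specific rates are the causally relevant ones.
Standardising Committee T to the population department mix: 0.201·99/139 + 0.234·162/346 + 0.266·219/554 + 0.299·91/761 = 0.393.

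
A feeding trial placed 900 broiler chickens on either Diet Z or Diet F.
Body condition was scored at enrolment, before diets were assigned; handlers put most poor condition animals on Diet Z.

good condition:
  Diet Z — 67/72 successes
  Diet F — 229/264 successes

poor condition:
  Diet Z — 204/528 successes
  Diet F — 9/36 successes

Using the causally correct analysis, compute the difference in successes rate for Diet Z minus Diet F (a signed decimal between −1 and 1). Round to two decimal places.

Within every starting body condition level Diet Z has the higher rate, yet pooled Diet F does — Simpson's reversal.
Since starting body condition is a pre-existing factor (not a product of the diet) and it affects the outcome on its own, it is a confounder. The stratified rates, not the pooled rate, identify the causal effect.
Adjusting over the population distribution of starting body condition: 0.373·(0.931−0.867) + 0.627·(0.386−0.250) = +0.109.

+0.11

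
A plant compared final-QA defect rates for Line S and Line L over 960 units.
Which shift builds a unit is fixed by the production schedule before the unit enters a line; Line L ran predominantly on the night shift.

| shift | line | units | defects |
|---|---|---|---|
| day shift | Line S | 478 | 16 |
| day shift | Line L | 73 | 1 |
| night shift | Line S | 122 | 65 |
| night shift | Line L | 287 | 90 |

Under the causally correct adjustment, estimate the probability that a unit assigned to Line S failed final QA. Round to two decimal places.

The imbalance in shift arose from how units were allocated, not from anything the line did; and shift independently affects the outcome. The pooled gap is confounded — condition on shift.
Standardising Line S to the population shift mix: 0.574·16/478 + 0.426·65/122 = 0.246.

0.25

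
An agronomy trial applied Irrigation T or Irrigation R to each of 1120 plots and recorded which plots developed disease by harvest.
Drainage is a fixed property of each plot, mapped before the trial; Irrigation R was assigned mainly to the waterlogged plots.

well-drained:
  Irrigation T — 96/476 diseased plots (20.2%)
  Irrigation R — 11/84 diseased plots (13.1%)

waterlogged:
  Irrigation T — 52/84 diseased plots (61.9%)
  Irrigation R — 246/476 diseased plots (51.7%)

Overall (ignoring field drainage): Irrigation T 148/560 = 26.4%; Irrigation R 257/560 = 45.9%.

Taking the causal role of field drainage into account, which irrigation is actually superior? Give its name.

Irrigation R is lower inside every field drainage stratum but Irrigation T is lower in aggregate. Whether to stratify depends on how field drainage relates to the irrigation.
Field drainage satisfies the back-door criterion: it is not a descendant of the irrigation, and it blocks the spurious path from irrigation to outcome. Adjusting for it (i.e., using the within-field drainage rates) gives the causal effect.
Within each level — well-drained: 20.2% vs 13.1%; waterlogged: 61.9% vs 51.7% — Irrigation R is lower every time.

Irrigation R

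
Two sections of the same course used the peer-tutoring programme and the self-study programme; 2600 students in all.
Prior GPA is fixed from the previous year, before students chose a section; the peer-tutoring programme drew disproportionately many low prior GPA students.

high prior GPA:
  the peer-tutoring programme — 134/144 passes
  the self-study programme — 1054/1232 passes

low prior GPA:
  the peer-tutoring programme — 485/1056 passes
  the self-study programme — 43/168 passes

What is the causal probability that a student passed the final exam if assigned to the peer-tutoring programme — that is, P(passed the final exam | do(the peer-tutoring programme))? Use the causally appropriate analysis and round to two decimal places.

Here prior GPA band is a common cause — it drives both which teaching method a case falls under and the outcome. The crude comparison mixes populations; the stratum-specific rates are the causally relevant ones.
Standardising the peer-tutoring programme to the population prior GPA band mix: 0.529·134/144 + 0.471·485/1056 = 0.709.

0.71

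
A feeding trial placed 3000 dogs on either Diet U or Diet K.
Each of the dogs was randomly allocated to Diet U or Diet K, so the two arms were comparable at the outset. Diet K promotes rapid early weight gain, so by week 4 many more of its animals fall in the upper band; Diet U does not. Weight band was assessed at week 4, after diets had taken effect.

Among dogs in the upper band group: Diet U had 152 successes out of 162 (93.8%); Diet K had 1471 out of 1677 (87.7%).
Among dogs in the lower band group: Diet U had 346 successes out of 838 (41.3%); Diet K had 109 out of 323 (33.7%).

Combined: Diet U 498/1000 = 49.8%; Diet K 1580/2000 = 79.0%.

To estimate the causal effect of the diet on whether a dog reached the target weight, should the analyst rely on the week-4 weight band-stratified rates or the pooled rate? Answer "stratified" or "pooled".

The week-4 weight band-specific comparison favours Diet U throughout, but the pooled figures favour Diet K. The question is whether to condition on week-4 weight band.
Week-4 weight band here is a post-treatment variable shaped by the diet; conditioning on it would introduce bias rather than remove it. The overall comparison is the causal one.
Pooled: Diet U 49.8% vs Diet K 79.0%; Diet K is higher overall.

pooled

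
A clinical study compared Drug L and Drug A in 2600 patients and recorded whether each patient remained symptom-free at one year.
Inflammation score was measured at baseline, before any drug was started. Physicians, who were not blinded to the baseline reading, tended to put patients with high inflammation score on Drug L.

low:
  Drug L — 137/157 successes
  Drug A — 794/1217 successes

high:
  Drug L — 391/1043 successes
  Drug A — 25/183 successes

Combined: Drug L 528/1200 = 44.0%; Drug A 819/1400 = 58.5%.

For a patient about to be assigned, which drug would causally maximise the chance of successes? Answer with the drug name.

Drug L

Within every inflammation score level Drug L has the higher rate, yet pooled Drug A does — Simpson's reversal.
The imbalance in inflammation score arose from how patients were allocated, not from anything the drug did; and inflammation score independently affects the outcome. The pooled gap is confounded — condition on inflammation score.
Within each level — low: 87.3% vs 65.2%; high: 37.5% vs 13.7% — Drug L is higher every time.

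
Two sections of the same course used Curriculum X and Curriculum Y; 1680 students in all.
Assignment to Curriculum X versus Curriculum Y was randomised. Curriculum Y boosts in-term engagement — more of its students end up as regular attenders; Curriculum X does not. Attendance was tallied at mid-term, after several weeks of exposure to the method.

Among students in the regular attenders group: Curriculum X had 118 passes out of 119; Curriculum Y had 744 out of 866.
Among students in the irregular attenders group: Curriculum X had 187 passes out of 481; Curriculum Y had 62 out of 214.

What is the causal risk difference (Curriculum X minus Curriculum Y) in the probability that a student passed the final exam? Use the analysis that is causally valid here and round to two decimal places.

-0.24

Stratifying would compare teaching methods among students the teaching methods themselves sorted into mid-term attendance groups — a form of selection on an intermediate. The unconditioned pooled rates give the total causal effect.
The causal difference is the pooled difference: 0.508 − 0.746 = -0.238.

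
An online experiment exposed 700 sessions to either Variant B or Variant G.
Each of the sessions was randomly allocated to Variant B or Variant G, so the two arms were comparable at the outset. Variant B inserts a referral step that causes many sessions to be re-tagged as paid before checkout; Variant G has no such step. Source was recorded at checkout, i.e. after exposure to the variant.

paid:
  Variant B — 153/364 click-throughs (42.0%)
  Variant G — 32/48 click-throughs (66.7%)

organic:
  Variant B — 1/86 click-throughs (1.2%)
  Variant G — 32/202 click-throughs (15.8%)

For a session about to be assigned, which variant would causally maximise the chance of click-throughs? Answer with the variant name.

Variant B

Variant G is higher inside every traffic source stratum but Variant B is higher in aggregate. Whether to stratify depends on how traffic source relates to the variant.
Because the variant influences traffic source, traffic source is a post-treatment mediator, not a confounder. Stratifying on it would bias the estimate; the causal effect is the crude pooled difference.
Pooled: Variant B 34.2% vs Variant G 25.6%; Variant B is higher overall.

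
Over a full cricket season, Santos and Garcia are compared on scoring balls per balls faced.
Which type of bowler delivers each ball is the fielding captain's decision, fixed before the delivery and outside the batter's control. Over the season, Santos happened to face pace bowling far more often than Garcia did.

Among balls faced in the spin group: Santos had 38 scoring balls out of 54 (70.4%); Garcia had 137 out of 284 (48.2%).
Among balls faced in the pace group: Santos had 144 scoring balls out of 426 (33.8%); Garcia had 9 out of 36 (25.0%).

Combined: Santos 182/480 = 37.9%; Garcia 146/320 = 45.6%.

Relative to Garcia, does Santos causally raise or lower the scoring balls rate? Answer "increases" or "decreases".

increases

Bowling type is set before the player has any effect — it is not caused by the player — and it independently drives the outcome. That makes it a confounder, so the causal comparison is within bowling type levels.
Within each level — spin: 70.4% vs 48.2%; pace: 33.8% vs 25.0% — Santos is higher every time.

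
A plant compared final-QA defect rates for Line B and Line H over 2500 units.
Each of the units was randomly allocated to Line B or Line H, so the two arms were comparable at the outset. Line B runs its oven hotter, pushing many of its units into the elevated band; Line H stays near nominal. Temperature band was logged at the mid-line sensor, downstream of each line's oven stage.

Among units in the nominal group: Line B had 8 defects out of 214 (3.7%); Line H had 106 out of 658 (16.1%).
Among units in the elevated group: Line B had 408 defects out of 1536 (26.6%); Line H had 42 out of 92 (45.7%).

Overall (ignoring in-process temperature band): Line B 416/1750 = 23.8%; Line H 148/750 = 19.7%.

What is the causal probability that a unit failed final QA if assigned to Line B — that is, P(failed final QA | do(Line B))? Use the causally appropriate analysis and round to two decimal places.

0.24

Line B is lower inside every in-process temperature band stratum but Line H is lower in aggregate. Whether to stratify depends on how in-process temperature band relates to the line.
The distribution of in-process temperature band is itself part of what the line does — it is an intermediate outcome. Holding it fixed would remove that part of the effect; the total effect is the pooled difference.
So P(outcome | do(Line B)) is just the pooled rate for Line B: 416/1750 = 0.238.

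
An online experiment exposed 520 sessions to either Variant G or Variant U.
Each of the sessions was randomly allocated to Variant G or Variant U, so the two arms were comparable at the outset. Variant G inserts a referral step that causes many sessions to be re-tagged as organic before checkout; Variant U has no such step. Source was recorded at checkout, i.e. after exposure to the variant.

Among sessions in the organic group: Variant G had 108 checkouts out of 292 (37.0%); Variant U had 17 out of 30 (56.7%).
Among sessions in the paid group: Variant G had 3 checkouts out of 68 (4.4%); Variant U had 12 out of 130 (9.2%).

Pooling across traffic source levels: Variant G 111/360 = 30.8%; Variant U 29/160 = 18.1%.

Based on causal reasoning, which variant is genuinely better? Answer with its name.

Traffic source lies on the pathway variant → traffic source → outcome, so adjusting for it blocks the indirect effect. For the total causal effect of variant, use the unadjusted pooled rates.
Pooled: Variant G 30.8% vs Variant U 18.1%; Variant G is higher overall.

Variant G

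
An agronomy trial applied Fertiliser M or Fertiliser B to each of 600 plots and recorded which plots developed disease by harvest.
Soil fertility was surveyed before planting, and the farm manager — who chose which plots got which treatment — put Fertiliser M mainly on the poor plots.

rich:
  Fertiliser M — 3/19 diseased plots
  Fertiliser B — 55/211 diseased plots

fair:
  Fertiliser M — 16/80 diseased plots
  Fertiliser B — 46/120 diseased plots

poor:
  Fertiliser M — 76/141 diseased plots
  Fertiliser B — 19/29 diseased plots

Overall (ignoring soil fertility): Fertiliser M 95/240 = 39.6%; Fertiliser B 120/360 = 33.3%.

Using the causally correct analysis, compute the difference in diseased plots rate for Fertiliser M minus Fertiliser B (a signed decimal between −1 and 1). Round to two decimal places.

-0.13

The soil fertility-specific comparison favours Fertiliser M throughout, but the pooled figures favour Fertiliser B. The question is whether to condition on soil fertility.
Soil fertility differs across fertilisers for reasons unrelated to any effect of the fertiliser itself, and it separately predicts the outcome — a classic confounder. We must compare within soil fertility levels.
Adjusting over the population distribution of soil fertility: 0.383·(0.158−0.261) + 0.333·(0.200−0.383) + 0.283·(0.539−0.655) = -0.133.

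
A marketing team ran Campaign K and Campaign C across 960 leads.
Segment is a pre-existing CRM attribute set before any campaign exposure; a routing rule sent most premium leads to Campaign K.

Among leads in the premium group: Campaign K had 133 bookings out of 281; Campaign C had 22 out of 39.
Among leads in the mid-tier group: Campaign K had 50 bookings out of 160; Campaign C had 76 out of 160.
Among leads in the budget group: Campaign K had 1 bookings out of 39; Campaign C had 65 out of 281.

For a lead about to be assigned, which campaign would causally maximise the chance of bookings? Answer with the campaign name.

Campaign C

Nothing the campaign does changes customer segment; the imbalance is an allocation artefact. With customer segment also predicting the outcome, the pooled figure is confounded, and the within-stratum comparison is the causal one.
Within each level — premium: 47.3% vs 56.4%; mid-tier: 31.2% vs 47.5%; budget: 2.6% vs 23.1% — Campaign C is higher every time.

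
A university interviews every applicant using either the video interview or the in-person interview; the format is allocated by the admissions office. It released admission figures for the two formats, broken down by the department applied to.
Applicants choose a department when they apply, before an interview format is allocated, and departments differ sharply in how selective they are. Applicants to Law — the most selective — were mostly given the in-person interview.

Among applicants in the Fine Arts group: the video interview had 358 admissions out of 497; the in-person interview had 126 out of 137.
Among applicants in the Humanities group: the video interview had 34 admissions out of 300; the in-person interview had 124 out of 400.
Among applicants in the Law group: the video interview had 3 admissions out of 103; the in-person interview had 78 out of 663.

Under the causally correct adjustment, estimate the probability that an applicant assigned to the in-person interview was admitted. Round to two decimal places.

0.42

Department is set before the interview format has any effect — it is not caused by the interview format — and it independently drives the outcome. That makes it a confounder, so the causal comparison is within department levels.
Standardising the in-person interview to the population department mix: 0.302·126/137 + 0.333·124/400 + 0.365·78/663 = 0.424.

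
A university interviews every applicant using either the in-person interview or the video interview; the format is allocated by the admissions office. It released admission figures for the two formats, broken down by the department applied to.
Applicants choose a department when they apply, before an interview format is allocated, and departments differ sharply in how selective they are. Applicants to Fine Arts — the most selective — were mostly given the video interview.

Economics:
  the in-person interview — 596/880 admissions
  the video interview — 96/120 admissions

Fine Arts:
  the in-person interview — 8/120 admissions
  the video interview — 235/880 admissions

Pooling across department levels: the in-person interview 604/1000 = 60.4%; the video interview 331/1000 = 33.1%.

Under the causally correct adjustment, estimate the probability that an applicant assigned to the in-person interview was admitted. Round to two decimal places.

0.37

The stratified and pooled comparisons disagree (the video interview wins within each department; the in-person interview wins overall), so the answer turns on the causal role of department.
Nothing the interview format does changes department; the imbalance is an allocation artefact. With department also predicting the outcome, the pooled figure is confounded, and the within-stratum comparison is the causal one.
Standardising the in-person interview to the population department mix: 0.500·596/880 + 0.500·8/120 = 0.372.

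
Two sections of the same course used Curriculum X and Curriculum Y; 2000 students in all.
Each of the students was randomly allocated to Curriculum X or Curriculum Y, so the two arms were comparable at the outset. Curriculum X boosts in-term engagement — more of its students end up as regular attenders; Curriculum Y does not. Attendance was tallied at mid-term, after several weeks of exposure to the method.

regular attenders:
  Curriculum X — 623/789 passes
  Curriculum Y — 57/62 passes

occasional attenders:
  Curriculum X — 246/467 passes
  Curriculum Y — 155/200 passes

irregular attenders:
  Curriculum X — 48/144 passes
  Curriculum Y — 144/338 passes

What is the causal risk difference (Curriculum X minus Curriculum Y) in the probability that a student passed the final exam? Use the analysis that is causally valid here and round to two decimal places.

+0.06

Mid-term attendance is recorded after the teaching method and is itself shifted by it — it sits on the causal path from teaching method to outcome. Conditioning on a mediator would strip out part of the effect we want; the pooled comparison gives the total causal effect.
The causal difference is the pooled difference: 0.655 − 0.593 = +0.062.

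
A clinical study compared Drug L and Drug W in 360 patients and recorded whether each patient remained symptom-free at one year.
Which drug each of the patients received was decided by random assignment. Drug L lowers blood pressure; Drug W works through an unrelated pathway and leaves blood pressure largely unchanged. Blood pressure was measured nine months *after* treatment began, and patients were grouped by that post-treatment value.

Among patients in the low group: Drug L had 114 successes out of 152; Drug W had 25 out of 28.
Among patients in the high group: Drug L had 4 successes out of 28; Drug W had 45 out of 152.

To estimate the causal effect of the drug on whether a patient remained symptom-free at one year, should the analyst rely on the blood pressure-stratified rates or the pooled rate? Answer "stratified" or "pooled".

Drug W is higher inside every blood pressure stratum but Drug L is higher in aggregate. Whether to stratify depends on how blood pressure relates to the drug.
Because the drug influences blood pressure, blood pressure is a post-treatment mediator, not a confounder. Stratifying on it would bias the estimate; the causal effect is the crude pooled difference.
Pooled: Drug L 65.6% vs Drug W 38.9%; Drug L is higher overall.

pooled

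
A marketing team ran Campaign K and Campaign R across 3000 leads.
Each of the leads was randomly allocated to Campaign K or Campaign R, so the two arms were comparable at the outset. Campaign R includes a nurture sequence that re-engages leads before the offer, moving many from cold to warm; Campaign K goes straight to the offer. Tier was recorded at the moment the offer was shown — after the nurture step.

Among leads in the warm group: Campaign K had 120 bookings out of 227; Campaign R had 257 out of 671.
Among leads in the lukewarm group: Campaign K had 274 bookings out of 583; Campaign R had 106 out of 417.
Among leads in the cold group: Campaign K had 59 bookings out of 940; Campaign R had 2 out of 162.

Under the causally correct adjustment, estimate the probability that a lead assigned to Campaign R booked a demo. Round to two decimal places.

0.29

The stratified and pooled comparisons disagree (Campaign K wins within each engagement tier; Campaign R wins overall), so the answer turns on the causal role of engagement tier.
Stratifying would compare campaigns among leads the campaigns themselves sorted into engagement tier groups — a form of selection on an intermediate. The unconditioned pooled rates give the total causal effect.
So P(outcome | do(Campaign R)) is just the pooled rate for Campaign R: 365/1250 = 0.292.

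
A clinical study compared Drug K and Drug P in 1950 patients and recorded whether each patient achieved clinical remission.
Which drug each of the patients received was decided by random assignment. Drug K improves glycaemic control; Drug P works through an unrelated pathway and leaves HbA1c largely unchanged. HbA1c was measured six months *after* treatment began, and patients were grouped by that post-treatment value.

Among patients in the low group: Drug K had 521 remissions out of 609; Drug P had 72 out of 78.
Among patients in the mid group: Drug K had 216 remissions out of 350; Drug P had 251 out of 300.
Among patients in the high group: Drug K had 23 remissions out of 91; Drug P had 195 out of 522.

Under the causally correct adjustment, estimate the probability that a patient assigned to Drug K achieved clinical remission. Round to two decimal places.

HbA1c is recorded after the drug and is itself shifted by it — it sits on the causal path from drug to outcome. Conditioning on a mediator would strip out part of the effect we want; the pooled comparison gives the total causal effect.
So P(outcome | do(Drug K)) is just the pooled rate for Drug K: 760/1050 = 0.724.

0.72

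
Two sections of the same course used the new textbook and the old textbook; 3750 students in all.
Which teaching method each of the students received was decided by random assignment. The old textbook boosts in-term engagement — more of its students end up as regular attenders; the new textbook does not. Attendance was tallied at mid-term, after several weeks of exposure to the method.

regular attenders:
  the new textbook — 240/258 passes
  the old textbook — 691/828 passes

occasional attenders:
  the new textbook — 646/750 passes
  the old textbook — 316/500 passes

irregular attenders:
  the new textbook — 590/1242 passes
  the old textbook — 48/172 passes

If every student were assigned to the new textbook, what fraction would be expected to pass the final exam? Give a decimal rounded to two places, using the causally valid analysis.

0.66

The mid-term attendance-specific comparison favours the new textbook throughout, but the pooled figures favour the old textbook. The question is whether to condition on mid-term attendance.
Mid-term attendance lies on the pathway teaching method → mid-term attendance → outcome, so adjusting for it blocks the indirect effect. For the total causal effect of teaching method, use the unadjusted pooled rates.
So P(outcome | do(the new textbook)) is just the pooled rate for the new textbook: 1476/2250 = 0.656.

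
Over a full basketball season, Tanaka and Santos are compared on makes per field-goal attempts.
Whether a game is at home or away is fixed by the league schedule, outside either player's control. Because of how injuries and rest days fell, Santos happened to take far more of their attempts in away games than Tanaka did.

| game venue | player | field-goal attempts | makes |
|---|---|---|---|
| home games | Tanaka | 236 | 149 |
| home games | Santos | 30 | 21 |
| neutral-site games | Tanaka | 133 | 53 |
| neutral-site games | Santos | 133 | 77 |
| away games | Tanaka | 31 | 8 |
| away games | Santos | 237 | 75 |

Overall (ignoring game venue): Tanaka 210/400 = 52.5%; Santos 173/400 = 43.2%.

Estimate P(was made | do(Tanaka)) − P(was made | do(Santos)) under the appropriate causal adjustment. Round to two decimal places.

-0.10

The game venue-specific comparison favours Santos throughout, but the pooled figures favour Tanaka. The question is whether to condition on game venue.
Game venue differs across players for reasons unrelated to any effect of the player itself, and it separately predicts the outcome — a classic confounder. We must compare within game venue levels.
Adjusting over the population distribution of game venue: 0.333·(0.631−0.700) + 0.333·(0.398−0.579) + 0.335·(0.258−0.316) = -0.102.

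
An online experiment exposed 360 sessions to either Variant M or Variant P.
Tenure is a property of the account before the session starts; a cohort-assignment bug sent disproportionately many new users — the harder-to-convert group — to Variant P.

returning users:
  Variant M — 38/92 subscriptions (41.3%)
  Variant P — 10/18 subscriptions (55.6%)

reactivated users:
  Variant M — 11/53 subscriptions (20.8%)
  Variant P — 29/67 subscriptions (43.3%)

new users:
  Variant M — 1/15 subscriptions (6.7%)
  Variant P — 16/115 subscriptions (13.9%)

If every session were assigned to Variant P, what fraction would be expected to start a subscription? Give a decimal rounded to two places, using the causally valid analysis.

0.36

Within every user tenure level Variant P has the higher rate, yet pooled Variant M does — Simpson's reversal.
Here user tenure is a common cause — it drives both which variant a case falls under and the outcome. The crude comparison mixes populations; the stratum-specific rates are the causally relevant ones.
Standardising Variant P to the population user tenure mix: 0.306·10/18 + 0.333·29/67 + 0.361·16/115 = 0.364.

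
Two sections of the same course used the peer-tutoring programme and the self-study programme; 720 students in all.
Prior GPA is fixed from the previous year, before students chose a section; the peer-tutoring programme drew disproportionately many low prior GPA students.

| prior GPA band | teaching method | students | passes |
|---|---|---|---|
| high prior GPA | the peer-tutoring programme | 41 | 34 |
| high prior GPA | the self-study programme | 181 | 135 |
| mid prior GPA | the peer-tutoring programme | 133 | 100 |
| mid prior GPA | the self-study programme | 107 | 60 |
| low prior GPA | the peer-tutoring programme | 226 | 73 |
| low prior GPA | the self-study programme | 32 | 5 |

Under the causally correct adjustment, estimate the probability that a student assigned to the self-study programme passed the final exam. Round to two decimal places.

0.47

Prior GPA band satisfies the back-door criterion: it is not a descendant of the teaching method, and it blocks the spurious path from teaching method to outcome. Adjusting for it (i.e., using the within-prior GPA band rates) gives the causal effect.
Standardising the self-study programme to the population prior GPA band mix: 0.308·135/181 + 0.333·60/107 + 0.358·5/32 = 0.473.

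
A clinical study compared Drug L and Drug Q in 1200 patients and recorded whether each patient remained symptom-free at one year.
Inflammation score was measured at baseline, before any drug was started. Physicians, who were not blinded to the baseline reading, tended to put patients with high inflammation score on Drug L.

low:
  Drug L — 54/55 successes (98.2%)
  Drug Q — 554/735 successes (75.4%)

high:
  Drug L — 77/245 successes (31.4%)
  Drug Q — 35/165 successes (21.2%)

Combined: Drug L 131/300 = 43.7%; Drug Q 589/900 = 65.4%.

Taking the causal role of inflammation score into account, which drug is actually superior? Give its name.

The stratified and pooled comparisons disagree (Drug L wins within each inflammation score; Drug Q wins overall), so the answer turns on the causal role of inflammation score.
Inflammation score differs across drugs for reasons unrelated to any effect of the drug itself, and it separately predicts the outcome — a classic confounder. We must compare within inflammation score levels.
Within each level — low: 98.2% vs 75.4%; high: 31.4% vs 21.2% — Drug L is higher every time.

Drug L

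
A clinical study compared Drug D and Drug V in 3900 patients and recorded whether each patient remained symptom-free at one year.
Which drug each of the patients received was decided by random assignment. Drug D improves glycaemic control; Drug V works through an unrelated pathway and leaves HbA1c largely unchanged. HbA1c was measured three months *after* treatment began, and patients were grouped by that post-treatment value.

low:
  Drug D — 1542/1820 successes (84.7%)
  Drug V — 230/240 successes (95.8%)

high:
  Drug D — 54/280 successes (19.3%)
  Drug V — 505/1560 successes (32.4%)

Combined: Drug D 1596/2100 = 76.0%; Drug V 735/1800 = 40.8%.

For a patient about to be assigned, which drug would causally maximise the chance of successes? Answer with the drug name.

Drug D

HbA1c here is a post-treatment variable shaped by the drug; conditioning on it would introduce bias rather than remove it. The overall comparison is the causal one.
Pooled: Drug D 76.0% vs Drug V 40.8%; Drug D is higher overall.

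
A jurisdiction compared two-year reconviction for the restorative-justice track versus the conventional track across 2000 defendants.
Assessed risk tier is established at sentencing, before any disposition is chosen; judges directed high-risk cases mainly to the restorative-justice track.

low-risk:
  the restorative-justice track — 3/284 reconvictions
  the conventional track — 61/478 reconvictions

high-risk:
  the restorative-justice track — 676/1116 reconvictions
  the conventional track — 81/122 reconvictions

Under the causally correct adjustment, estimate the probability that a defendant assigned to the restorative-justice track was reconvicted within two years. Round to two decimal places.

0.38

the restorative-justice track is lower inside every assessed risk tier stratum but the conventional track is lower in aggregate. Whether to stratify depends on how assessed risk tier relates to the disposition.
Assessed risk tier differs across dispositions for reasons unrelated to any effect of the disposition itself, and it separately predicts the outcome — a classic confounder. We must compare within assessed risk tier levels.
Standardising the restorative-justice track to the population assessed risk tier mix: 0.381·3/284 + 0.619·676/1116 = 0.379.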